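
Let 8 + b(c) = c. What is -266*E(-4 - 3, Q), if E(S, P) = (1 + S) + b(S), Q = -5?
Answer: 5586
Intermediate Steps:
b(c) = -8 + c
E(S, P) = -7 + 2*S (E(S, P) = (1 + S) + (-8 + S) = -7 + 2*S)
-266*E(-4 - 3, Q) = -266*(-7 + 2*(-4 - 3)) = -266*(-7 + 2*(-7)) = -266*(-7 - 14) = -266*(-21) = 5586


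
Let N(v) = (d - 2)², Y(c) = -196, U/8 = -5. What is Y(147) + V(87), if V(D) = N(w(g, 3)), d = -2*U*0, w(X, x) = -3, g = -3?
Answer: -192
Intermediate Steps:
U = -40 (U = 8*(-5) = -40)
d = 0 (d = -2*(-40)*0 = 80*0 = 0)
N(v) = 4 (N(v) = (0 - 2)² = (-2)² = 4)
V(D) = 4
Y(147) + V(87) = -196 + 4 = -192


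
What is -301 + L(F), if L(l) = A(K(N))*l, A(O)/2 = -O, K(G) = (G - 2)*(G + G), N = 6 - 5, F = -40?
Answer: -461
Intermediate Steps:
N = 1
K(G) = 2*G*(-2 + G) (K(G) = (-2 + G)*(2*G) = 2*G*(-2 + G))
A(O) = -2*O (A(O) = 2*(-O) = -2*O)
L(l) = 4*l (L(l) = (-4*(-2 + 1))*l = (-4*(-1))*l = (-2*(-2))*l = 4*l)
-301 + L(F) = -301 + 4*(-40) = -301 - 160 = -461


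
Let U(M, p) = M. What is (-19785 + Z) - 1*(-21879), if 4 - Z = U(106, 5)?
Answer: 1992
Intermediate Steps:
Z = -102 (Z = 4 - 1*106 = 4 - 106 = -102)
(-19785 + Z) - 1*(-21879) = (-19785 - 102) - 1*(-21879) = -19887 + 21879 = 1992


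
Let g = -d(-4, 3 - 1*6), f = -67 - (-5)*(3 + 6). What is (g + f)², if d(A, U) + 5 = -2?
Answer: 225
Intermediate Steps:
d(A, U) = -7 (d(A, U) = -5 - 2 = -7)
f = -22 (f = -67 - (-5)*9 = -67 - 1*(-45) = -67 + 45 = -22)
g = 7 (g = -1*(-7) = 7)
(g + f)² = (7 - 22)² = (-15)² = 225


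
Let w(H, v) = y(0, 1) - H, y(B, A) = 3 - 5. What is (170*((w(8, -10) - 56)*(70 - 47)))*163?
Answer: -42063780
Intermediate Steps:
y(B, A) = -2
w(H, v) = -2 - H
(170*((w(8, -10) - 56)*(70 - 47)))*163 = (170*(((-2 - 1*8) - 56)*(70 - 47)))*163 = (170*(((-2 - 8) - 56)*23))*163 = (170*((-10 - 56)*23))*163 = (170*(-66*23))*163 = (170*(-1518))*163 = -258060*163 = -42063780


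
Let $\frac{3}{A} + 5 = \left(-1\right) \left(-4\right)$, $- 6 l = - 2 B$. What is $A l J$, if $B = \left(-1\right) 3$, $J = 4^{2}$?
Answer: $48$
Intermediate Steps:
$J = 16$
$B = -3$
$l = -1$ ($l = - \frac{\left(-2\right) \left(-3\right)}{6} = \left(- \frac{1}{6}\right) 6 = -1$)
$A = -3$ ($A = \frac{3}{-5 - -4} = \frac{3}{-5 + 4} = \frac{3}{-1} = 3 \left(-1\right) = -3$)
$A l J = \left(-3\right) \left(-1\right) 16 = 3 \cdot 16 = 48$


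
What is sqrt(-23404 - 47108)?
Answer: 4*I*sqrt(4407) ≈ 265.54*I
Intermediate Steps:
sqrt(-23404 - 47108) = sqrt(-70512) = 4*I*sqrt(4407)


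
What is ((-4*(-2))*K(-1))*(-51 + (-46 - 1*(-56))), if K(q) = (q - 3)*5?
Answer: 6560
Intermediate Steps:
K(q) = -15 + 5*q (K(q) = (-3 + q)*5 = -15 + 5*q)
((-4*(-2))*K(-1))*(-51 + (-46 - 1*(-56))) = ((-4*(-2))*(-15 + 5*(-1)))*(-51 + (-46 - 1*(-56))) = (8*(-15 - 5))*(-51 + (-46 + 56)) = (8*(-20))*(-51 + 10) = -160*(-41) = 6560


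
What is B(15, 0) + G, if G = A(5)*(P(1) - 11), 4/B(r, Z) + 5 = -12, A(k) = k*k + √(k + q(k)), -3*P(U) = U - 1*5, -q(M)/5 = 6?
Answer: -12337/51 - 145*I/3 ≈ -241.9 - 48.333*I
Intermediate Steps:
q(M) = -30 (q(M) = -5*6 = -30)
P(U) = 5/3 - U/3 (P(U) = -(U - 1*5)/3 = -(U - 5)/3 = -(-5 + U)/3 = 5/3 - U/3)
A(k) = k² + √(-30 + k) (A(k) = k*k + √(k - 30) = k² + √(-30 + k))
B(r, Z) = -4/17 (B(r, Z) = 4/(-5 - 12) = 4/(-17) = 4*(-1/17) = -4/17)
G = -725/3 - 145*I/3 (G = (5² + √(-30 + 5))*((5/3 - ⅓*1) - 11) = (25 + √(-25))*((5/3 - ⅓) - 11) = (25 + 5*I)*(4/3 - 11) = (25 + 5*I)*(-29/3) = -725/3 - 145*I/3 ≈ -241.67 - 48.333*I)
B(15, 0) + G = -4/17 + (-725/3 - 145*I/3) = -12337/51 - 145*I/3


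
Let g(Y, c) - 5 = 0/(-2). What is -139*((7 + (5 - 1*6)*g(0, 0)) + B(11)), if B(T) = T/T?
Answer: -417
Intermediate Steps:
g(Y, c) = 5 (g(Y, c) = 5 + 0/(-2) = 5 + 0*(-1/2) = 5 + 0 = 5)
B(T) = 1
-139*((7 + (5 - 1*6)*g(0, 0)) + B(11)) = -139*((7 + (5 - 1*6)*5) + 1) = -139*((7 + (5 - 6)*5) + 1) = -139*((7 - 1*5) + 1) = -139*((7 - 5) + 1) = -139*(2 + 1) = -139*3 = -417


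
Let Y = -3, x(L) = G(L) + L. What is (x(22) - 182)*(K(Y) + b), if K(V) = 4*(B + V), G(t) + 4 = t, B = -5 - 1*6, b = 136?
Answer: -11360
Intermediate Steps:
B = -11 (B = -5 - 6 = -11)
G(t) = -4 + t
x(L) = -4 + 2*L (x(L) = (-4 + L) + L = -4 + 2*L)
K(V) = -44 + 4*V (K(V) = 4*(-11 + V) = -44 + 4*V)
(x(22) - 182)*(K(Y) + b) = ((-4 + 2*22) - 182)*((-44 + 4*(-3)) + 136) = ((-4 + 44) - 182)*((-44 - 12) + 136) = (40 - 182)*(-56 + 136) = -142*80 = -11360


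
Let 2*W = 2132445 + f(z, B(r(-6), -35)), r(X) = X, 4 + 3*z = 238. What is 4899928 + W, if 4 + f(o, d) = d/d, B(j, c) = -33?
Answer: 5966149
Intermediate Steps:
z = 78 (z = -4/3 + (1/3)*238 = -4/3 + 238/3 = 78)
f(o, d) = -3 (f(o, d) = -4 + d/d = -4 + 1 = -3)
W = 1066221 (W = (2132445 - 3)/2 = (1/2)*2132442 = 1066221)
4899928 + W = 4899928 + 1066221 = 5966149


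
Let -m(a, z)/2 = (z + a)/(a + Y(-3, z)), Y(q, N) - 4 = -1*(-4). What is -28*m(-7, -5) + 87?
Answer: -585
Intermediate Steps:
Y(q, N) = 8 (Y(q, N) = 4 - 1*(-4) = 4 + 4 = 8)
m(a, z) = -2*(a + z)/(8 + a) (m(a, z) = -2*(z + a)/(a + 8) = -2*(a + z)/(8 + a))
-28*m(-7, -5) + 87 = -56*(-1*(-7) - 1*(-5))/(8 - 7) + 87 = -56*(7 + 5)/1 + 87 = -56*12 + 87 = -28*24 + 87 = -672 + 87 = -585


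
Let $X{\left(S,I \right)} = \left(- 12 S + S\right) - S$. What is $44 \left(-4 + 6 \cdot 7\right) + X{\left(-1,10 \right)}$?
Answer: $1684$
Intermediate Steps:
$X{\left(S,I \right)} = - 12 S$ ($X{\left(S,I \right)} = - 11 S - S = - 12 S$)
$44 \left(-4 + 6 \cdot 7\right) + X{\left(-1,10 \right)} = 44 \left(-4 + 6 \cdot 7\right) - -12 = 44 \left(-4 + 42\right) + 12 = 44 \cdot 38 + 12 = 1672 + 12 = 1684$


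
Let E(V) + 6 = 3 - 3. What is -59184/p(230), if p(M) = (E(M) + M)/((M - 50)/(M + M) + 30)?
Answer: -2585601/322 ≈ -8029.8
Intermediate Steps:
E(V) = -6 (E(V) = -6 + (3 - 3) = -6 + 0 = -6)
p(M) = (-6 + M)/(30 + (-50 + M)/(2*M)) (p(M) = (-6 + M)/((M - 50)/(M + M) + 30) = (-6 + M)/((-50 + M)/((2*M)) + 30) = (-6 + M)/((-50 + M)*(1/(2*M)) + 30) = (-6 + M)/((-50 + M)/(2*M) + 30) = (-6 + M)/(30 + (-50 + M)/(2*M)))
-59184/p(230) = -59184*(-50 + 61*230)/(460*(-6 + 230)) = -59184/(2*230*224/(-50 + 14030)) = -59184/(2*230*224/13980) = -59184/(2*230*(1/13980)*224) = -59184/5152/699 = -59184*699/5152 = -2585601/322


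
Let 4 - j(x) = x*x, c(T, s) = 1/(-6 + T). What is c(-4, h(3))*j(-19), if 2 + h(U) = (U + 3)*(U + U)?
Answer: 357/10 ≈ 35.700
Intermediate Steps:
h(U) = -2 + 2*U*(3 + U) (h(U) = -2 + (U + 3)*(U + U) = -2 + (3 + U)*(2*U) = -2 + 2*U*(3 + U))
j(x) = 4 - x² (j(x) = 4 - x*x = 4 - x²)
c(-4, h(3))*j(-19) = (4 - 1*(-19)²)/(-6 - 4) = (4 - 1*361)/(-10) = -(4 - 361)/10 = -⅒*(-357) = 357/10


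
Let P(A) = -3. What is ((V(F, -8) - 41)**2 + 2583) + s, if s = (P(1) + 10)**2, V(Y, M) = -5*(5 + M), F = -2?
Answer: 3308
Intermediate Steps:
V(Y, M) = -25 - 5*M
s = 49 (s = (-3 + 10)**2 = 7**2 = 49)
((V(F, -8) - 41)**2 + 2583) + s = (((-25 - 5*(-8)) - 41)**2 + 2583) + 49 = (((-25 + 40) - 41)**2 + 2583) + 49 = ((15 - 41)**2 + 2583) + 49 = ((-26)**2 + 2583) + 49 = (676 + 2583) + 49 = 3259 + 49 = 3308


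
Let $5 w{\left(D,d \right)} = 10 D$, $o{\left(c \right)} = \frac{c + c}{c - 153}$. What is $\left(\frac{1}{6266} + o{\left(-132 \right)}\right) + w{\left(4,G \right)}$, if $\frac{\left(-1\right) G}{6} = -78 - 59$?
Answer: $\frac{5313663}{595270} \approx 8.9265$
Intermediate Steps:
$o{\left(c \right)} = \frac{2 c}{-153 + c}$
$G = 822$ ($G = - 6 \left(-78 - 59\right) = \left(-6\right) \left(-137\right) = 822$)
$w{\left(D,d \right)} = 2 D$ ($w{\left(D,d \right)} = \frac{10 D}{5} = 2 D$)
$\left(\frac{1}{6266} + o{\left(-132 \right)}\right) + w{\left(4,G \right)} = \left(\frac{1}{6266} + 2 \left(-132\right) \frac{1}{-153 - 132}\right) + 2 \cdot 4 = \left(\frac{1}{6266} + 2 \left(-132\right) \frac{1}{-285}\right) + 8 = \left(\frac{1}{6266} + 2 \left(-132\right) \left(- \frac{1}{285}\right)\right) + 8 = \left(\frac{1}{6266} + \frac{88}{95}\right) + 8 = \frac{551503}{595270} + 8 = \frac{5313663}{595270}$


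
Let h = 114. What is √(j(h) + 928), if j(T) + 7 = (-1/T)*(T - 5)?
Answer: √11956890/114 ≈ 30.332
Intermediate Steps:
j(T) = -7 - (-5 + T)/T (j(T) = -7 + (-1/T)*(T - 5) = -7 + (-1/T)*(-5 + T) = -7 - (-5 + T)/T)
√(j(h) + 928) = √((-8 + 5/114) + 928) = √(-907/114 + 928) = √(104885/114) = √11956890/114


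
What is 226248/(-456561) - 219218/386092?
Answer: -4462831717/4197013086 ≈ -1.0633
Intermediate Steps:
226248/(-456561) - 219218/386092 = 226248*(-1/456561) - 219218*1/386092 = -75416/152187 - 109609/193046 = -4462831717/4197013086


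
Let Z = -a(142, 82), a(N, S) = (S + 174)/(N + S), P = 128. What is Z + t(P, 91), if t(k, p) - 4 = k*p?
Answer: 81556/7 ≈ 11651.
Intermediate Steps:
a(N, S) = (174 + S)/(N + S)
t(k, p) = 4 + k*p
Z = -8/7 (Z = -(174 + 82)/(142 + 82) = -256/224 = -1*8/7 = -8/7 ≈ -1.1429)
Z + t(P, 91) = -8/7 + (4 + 128*91) = -8/7 + (4 + 11648) = -8/7 + 11652 = 81556/7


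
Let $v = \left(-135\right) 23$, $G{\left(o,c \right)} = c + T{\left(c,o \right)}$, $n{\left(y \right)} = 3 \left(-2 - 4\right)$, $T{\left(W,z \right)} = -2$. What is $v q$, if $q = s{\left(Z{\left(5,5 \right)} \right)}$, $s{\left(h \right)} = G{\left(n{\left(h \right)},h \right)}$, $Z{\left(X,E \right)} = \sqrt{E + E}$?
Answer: $6210 - 3105 \sqrt{10} \approx -3608.9$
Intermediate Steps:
$n{\left(y \right)} = -18$ ($n{\left(y \right)} = 3 \left(-6\right) = -18$)
$Z{\left(X,E \right)} = \sqrt{2} \sqrt{E}$ ($Z{\left(X,E \right)} = \sqrt{2 E} = \sqrt{2} \sqrt{E}$)
$G{\left(o,c \right)} = -2 + c$ ($G{\left(o,c \right)} = c - 2 = -2 + c$)
$s{\left(h \right)} = -2 + h$
$q = -2 + \sqrt{10}$ ($q = -2 + \sqrt{2} \sqrt{5} = -2 + \sqrt{10} \approx 1.1623$)
$v = -3105$
$v q = - 3105 \left(-2 + \sqrt{10}\right) = 6210 - 3105 \sqrt{10}$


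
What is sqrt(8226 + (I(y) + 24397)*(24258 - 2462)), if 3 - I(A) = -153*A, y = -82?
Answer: sqrt(258378010) ≈ 16074.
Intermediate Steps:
I(A) = 3 + 153*A (I(A) = 3 - (-153)*A = 3 + 153*A)
sqrt(8226 + (I(y) + 24397)*(24258 - 2462)) = sqrt(8226 + ((3 + 153*(-82)) + 24397)*(24258 - 2462)) = sqrt(8226 + ((3 - 12546) + 24397)*21796) = sqrt(8226 + (-12543 + 24397)*21796) = sqrt(8226 + 11854*21796) = sqrt(8226 + 258369784) = sqrt(258378010)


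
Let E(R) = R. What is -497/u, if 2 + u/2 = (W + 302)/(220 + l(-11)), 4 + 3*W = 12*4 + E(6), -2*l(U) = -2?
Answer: 329511/740 ≈ 445.29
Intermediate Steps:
l(U) = 1 (l(U) = -1/2*(-2) = 1)
W = 50/3 (W = -4/3 + (12*4 + 6)/3 = -4/3 + (48 + 6)/3 = -4/3 + (1/3)*54 = -4/3 + 18 = 50/3 ≈ 16.667)
u = -740/663 (u = -4 + 2*((50/3 + 302)/(220 + 1)) = -4 + 2*((956/3)/221) = -4 + 2*((956/3)*(1/221)) = -4 + 2*(956/663) = -4 + 1912/663 = -740/663 ≈ -1.1161)
-497/u = -497/(-740/663) = -497*(-663/740) = 329511/740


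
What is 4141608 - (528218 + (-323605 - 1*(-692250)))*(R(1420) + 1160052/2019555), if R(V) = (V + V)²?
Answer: -4869641617517958812/673185 ≈ -7.2337e+12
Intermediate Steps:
R(V) = 4*V² (R(V) = (2*V)² = 4*V²)
4141608 - (528218 + (-323605 - 1*(-692250)))*(R(1420) + 1160052/2019555) = 4141608 - (528218 + (-323605 - 1*(-692250)))*(4*1420² + 1160052/2019555) = 4141608 - (528218 + (-323605 + 692250))*(4*2016400 + 1160052*(1/2019555)) = 4141608 - (528218 + 368645)*(8065600 + 386684/673185) = 4141608 - 896863*5429641322684/673185 = 4141608 - 1*4869644405586340292/673185 = 4141608 - 4869644405586340292/673185 = -4869641617517958812/673185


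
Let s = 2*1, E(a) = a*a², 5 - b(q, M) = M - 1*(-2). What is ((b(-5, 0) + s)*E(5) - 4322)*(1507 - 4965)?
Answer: 12784226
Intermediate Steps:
b(q, M) = 3 - M (b(q, M) = 5 - (M - 1*(-2)) = 5 - (M + 2) = 5 - (2 + M) = 5 + (-2 - M) = 3 - M)
E(a) = a³
s = 2
((b(-5, 0) + s)*E(5) - 4322)*(1507 - 4965) = (((3 - 1*0) + 2)*5³ - 4322)*(1507 - 4965) = (((3 + 0) + 2)*125 - 4322)*(-3458) = ((3 + 2)*125 - 4322)*(-3458) = (5*125 - 4322)*(-3458) = (625 - 4322)*(-3458) = -3697*(-3458) = 12784226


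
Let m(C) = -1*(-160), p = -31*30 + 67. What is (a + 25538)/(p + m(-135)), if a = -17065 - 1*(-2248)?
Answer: -10721/703 ≈ -15.250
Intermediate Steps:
a = -14817 (a = -17065 + 2248 = -14817)
p = -863 (p = -930 + 67 = -863)
m(C) = 160
(a + 25538)/(p + m(-135)) = (-14817 + 25538)/(-863 + 160) = 10721/(-703) = 10721*(-1/703) = -10721/703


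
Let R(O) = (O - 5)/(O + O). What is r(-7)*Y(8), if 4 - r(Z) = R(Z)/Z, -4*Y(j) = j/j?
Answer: -101/98 ≈ -1.0306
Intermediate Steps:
Y(j) = -¼ (Y(j) = -j/(4*j) = -¼*1 = -¼)
R(O) = (-5 + O)/(2*O) (R(O) = (-5 + O)/((2*O)) = (-5 + O)*(1/(2*O)) = (-5 + O)/(2*O))
r(Z) = 4 - (-5 + Z)/(2*Z²) (r(Z) = 4 - (-5 + Z)/(2*Z)/Z = 4 - (-5 + Z)/(2*Z²))
r(-7)*Y(8) = ((½)*(5 - 1*(-7) + 8*(-7)²)/(-7)²)*(-¼) = ((½)*(1/49)*(5 + 7 + 8*49))*(-¼) = ((½)*(1/49)*(5 + 7 + 392))*(-¼) = ((½)*(1/49)*404)*(-¼) = (202/49)*(-¼) = -101/98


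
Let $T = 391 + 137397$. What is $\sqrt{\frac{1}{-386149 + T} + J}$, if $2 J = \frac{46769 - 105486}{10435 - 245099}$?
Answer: $\frac{\sqrt{106236355349173824417}}{29140692852} \approx 0.3537$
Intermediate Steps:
$J = \frac{58717}{469328}$ ($J = \frac{\left(46769 - 105486\right) \frac{1}{10435 - 245099}}{2} = \frac{\left(-58717\right) \frac{1}{-234664}}{2} = \frac{\left(-58717\right) \left(- \frac{1}{234664}\right)}{2} = \frac{1}{2} \cdot \frac{58717}{234664} = \frac{58717}{469328} \approx 0.12511$)
$T = 137788$
$\sqrt{\frac{1}{-386149 + T} + J} = \sqrt{\frac{1}{-386149 + 137788} + \frac{58717}{469328}} = \sqrt{\frac{1}{-248361} + \frac{58717}{469328}} = \sqrt{- \frac{1}{248361} + \frac{58717}{469328}} = \sqrt{\frac{14582543509}{116562771408}} = \frac{\sqrt{106236355349173824417}}{29140692852}$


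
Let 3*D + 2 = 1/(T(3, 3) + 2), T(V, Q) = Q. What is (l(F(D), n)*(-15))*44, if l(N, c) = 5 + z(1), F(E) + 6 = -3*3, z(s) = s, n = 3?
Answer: -3960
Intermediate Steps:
D = -⅗ (D = -⅔ + 1/(3*(3 + 2)) = -⅔ + (⅓)/5 = -⅔ + (⅓)*(⅕) = -⅔ + 1/15 = -⅗ ≈ -0.60000)
F(E) = -15 (F(E) = -6 - 3*3 = -6 - 9 = -15)
l(N, c) = 6 (l(N, c) = 5 + 1 = 6)
(l(F(D), n)*(-15))*44 = (6*(-15))*44 = -90*44 = -3960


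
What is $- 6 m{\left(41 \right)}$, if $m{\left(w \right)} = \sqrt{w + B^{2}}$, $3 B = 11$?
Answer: $- 14 \sqrt{10} \approx -44.272$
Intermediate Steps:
$B = \frac{11}{3}$ ($B = \frac{1}{3} \cdot 11 = \frac{11}{3} \approx 3.6667$)
$m{\left(w \right)} = \sqrt{\frac{121}{9} + w}$ ($m{\left(w \right)} = \sqrt{w + \left(\frac{11}{3}\right)^{2}} = \sqrt{w + \frac{121}{9}} = \sqrt{\frac{121}{9} + w}$)
$- 6 m{\left(41 \right)} = - 6 \frac{\sqrt{121 + 9 \cdot 41}}{3} = - 6 \frac{\sqrt{121 + 369}}{3} = - 6 \frac{\sqrt{490}}{3} = - 6 \frac{7 \sqrt{10}}{3} = - 14 \sqrt{10}$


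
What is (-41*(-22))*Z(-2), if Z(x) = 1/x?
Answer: -451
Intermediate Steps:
(-41*(-22))*Z(-2) = -41*(-22)/(-2) = 902*(-1/2) = -451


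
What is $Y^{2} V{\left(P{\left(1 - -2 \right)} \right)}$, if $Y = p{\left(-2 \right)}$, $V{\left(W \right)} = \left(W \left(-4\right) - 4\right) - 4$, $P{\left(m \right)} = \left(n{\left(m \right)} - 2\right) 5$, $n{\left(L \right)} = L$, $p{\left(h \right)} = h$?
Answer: $-112$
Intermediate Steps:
$P{\left(m \right)} = -10 + 5 m$ ($P{\left(m \right)} = \left(m - 2\right) 5 = \left(-2 + m\right) 5 = -10 + 5 m$)
$V{\left(W \right)} = -8 - 4 W$ ($V{\left(W \right)} = \left(- 4 W - 4\right) - 4 = \left(-4 - 4 W\right) - 4 = -8 - 4 W$)
$Y = -2$
$Y^{2} V{\left(P{\left(1 - -2 \right)} \right)} = \left(-2\right)^{2} \left(-8 - 4 \left(-10 + 5 \left(1 - -2\right)\right)\right) = 4 \left(-8 - 4 \left(-10 + 5 \left(1 + 2\right)\right)\right) = 4 \left(-8 - 4 \left(-10 + 5 \cdot 3\right)\right) = 4 \left(-8 - 4 \left(-10 + 15\right)\right) = 4 \left(-8 - 20\right) = 4 \left(-28\right) = -112$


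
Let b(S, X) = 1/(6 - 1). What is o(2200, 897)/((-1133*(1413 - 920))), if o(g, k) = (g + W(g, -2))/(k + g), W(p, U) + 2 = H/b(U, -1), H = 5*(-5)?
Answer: -2073/1729888193 ≈ -1.1983e-6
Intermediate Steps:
b(S, X) = ⅕ (b(S, X) = 1/5 = ⅕)
H = -25
W(p, U) = -127 (W(p, U) = -2 - 25/⅕ = -2 - 25*5 = -2 - 125 = -127)
o(g, k) = (-127 + g)/(g + k) (o(g, k) = (g - 127)/(k + g) = (-127 + g)/(g + k))
o(2200, 897)/((-1133*(1413 - 920))) = ((-127 + 2200)/(2200 + 897))/((-1133*(1413 - 920))) = (2073/3097)/((-1133*493)) = ((1/3097)*2073)/(-558569) = (2073/3097)*(-1/558569) = -2073/1729888193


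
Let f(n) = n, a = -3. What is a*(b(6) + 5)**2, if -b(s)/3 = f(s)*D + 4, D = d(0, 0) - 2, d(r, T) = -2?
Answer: -12675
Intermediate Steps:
D = -4 (D = -2 - 2 = -4)
b(s) = -12 + 12*s (b(s) = -3*(s*(-4) + 4) = -3*(-4*s + 4) = -3*(4 - 4*s) = -12 + 12*s)
a*(b(6) + 5)**2 = -3*((-12 + 12*6) + 5)**2 = -3*((-12 + 72) + 5)**2 = -3*(60 + 5)**2 = -3*65**2 = -3*4225 = -12675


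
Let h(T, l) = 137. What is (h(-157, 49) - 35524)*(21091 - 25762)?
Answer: 165292677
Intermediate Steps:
(h(-157, 49) - 35524)*(21091 - 25762) = (137 - 35524)*(21091 - 25762) = -35387*(-4671) = 165292677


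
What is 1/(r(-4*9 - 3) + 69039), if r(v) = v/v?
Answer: 1/69040 ≈ 1.4484e-5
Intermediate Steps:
r(v) = 1
1/(r(-4*9 - 3) + 69039) = 1/(1 + 69039) = 1/69040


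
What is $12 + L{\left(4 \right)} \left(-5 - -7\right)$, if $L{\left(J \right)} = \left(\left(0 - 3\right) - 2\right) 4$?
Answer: $-28$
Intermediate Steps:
$L{\left(J \right)} = -20$ ($L{\left(J \right)} = \left(\left(0 - 3\right) - 2\right) 4 = \left(-3 - 2\right) 4 = \left(-5\right) 4 = -20$)
$12 + L{\left(4 \right)} \left(-5 - -7\right) = 12 - 20 \left(-5 - -7\right) = 12 - 20 \left(-5 + 7\right) = 12 - 40 = -28$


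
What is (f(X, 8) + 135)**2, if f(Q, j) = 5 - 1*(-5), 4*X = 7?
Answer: 21025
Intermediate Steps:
X = 7/4 (X = (1/4)*7 = 7/4 ≈ 1.7500)
f(Q, j) = 10 (f(Q, j) = 5 + 5 = 10)
(f(X, 8) + 135)**2 = (10 + 135)**2 = 145**2 = 21025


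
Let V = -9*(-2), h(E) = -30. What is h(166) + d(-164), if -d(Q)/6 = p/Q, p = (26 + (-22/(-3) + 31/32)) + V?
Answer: -73699/2624 ≈ -28.087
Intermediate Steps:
V = 18
p = 5021/96 (p = (26 + (-22/(-3) + 31/32)) + 18 = (26 + (-22*(-1/3) + 31*(1/32))) + 18 = (26 + (22/3 + 31/32)) + 18 = (26 + 797/96) + 18 = 3293/96 + 18 = 5021/96 ≈ 52.302)
d(Q) = -5021/(16*Q)
h(166) + d(-164) = -30 - 5021/16/(-164) = -30 - 5021/16*(-1/164) = -30 + 5021/2624 = -73699/2624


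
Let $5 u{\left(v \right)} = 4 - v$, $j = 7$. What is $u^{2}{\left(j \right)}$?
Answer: $\frac{9}{25} \approx 0.36$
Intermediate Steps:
$u{\left(v \right)} = \frac{4}{5} - \frac{v}{5}$ ($u{\left(v \right)} = \frac{4 - v}{5} = \frac{4}{5} - \frac{v}{5}$)
$u^{2}{\left(j \right)} = \left(\frac{4}{5} - \frac{7}{5}\right)^{2} = \left(- \frac{3}{5}\right)^{2} = \frac{9}{25}$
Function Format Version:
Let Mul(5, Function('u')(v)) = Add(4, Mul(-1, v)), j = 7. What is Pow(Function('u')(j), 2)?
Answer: Rational(9, 25) ≈ 0.36000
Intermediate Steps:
Function('u')(v) = Add(Rational(4, 5), Mul(Rational(-1, 5), v)) (Function('u')(v) = Mul(Rational(1, 5), Add(4, Mul(-1, v))) = Add(Rational(4, 5), Mul(Rational(-1, 5), v)))
Pow(Function('u')(j), 2) = Pow(Add(Rational(4, 5), Mul(Rational(-1, 5), 7)), 2) = Pow(Add(Rational(4, 5), Rational(-7, 5)), 2) = Pow(Rational(-3, 5), 2) = Rational(9, 25)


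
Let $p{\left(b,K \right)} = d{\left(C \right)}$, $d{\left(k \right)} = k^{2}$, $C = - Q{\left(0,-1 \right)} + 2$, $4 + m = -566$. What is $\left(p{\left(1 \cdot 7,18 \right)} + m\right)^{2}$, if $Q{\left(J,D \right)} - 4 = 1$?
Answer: $314721$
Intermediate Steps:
$m = -570$ ($m = -4 - 566 = -570$)
$Q{\left(J,D \right)} = 5$ ($Q{\left(J,D \right)} = 4 + 1 = 5$)
$C = -3$ ($C = \left(-1\right) 5 + 2 = -5 + 2 = -3$)
$p{\left(b,K \right)} = 9$ ($p{\left(b,K \right)} = \left(-3\right)^{2} = 9$)
$\left(p{\left(1 \cdot 7,18 \right)} + m\right)^{2} = \left(9 - 570\right)^{2} = \left(-561\right)^{2} = 314721$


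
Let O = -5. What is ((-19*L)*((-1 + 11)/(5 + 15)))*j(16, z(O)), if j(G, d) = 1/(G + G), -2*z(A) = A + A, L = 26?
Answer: -247/32 ≈ -7.7188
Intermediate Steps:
z(A) = -A (z(A) = -(A + A)/2 = -A)
j(G, d) = 1/(2*G)
((-19*L)*((-1 + 11)/(5 + 15)))*j(16, z(O)) = ((-19*26)*((-1 + 11)/(5 + 15)))*((½)/16) = (-4940/20)*((½)*(1/16)) = -4940/20*(1/32) = -494*½*(1/32) = -247*1/32 = -247/32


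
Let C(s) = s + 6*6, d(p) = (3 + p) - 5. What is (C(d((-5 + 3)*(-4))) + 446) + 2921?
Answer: 3409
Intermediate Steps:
d(p) = -2 + p
C(s) = 36 + s (C(s) = s + 36 = 36 + s)
(C(d((-5 + 3)*(-4))) + 446) + 2921 = ((36 + (-2 + (-5 + 3)*(-4))) + 446) + 2921 = ((36 + (-2 - 2*(-4))) + 446) + 2921 = ((36 + (-2 + 8)) + 446) + 2921 = ((36 + 6) + 446) + 2921 = (42 + 446) + 2921 = 488 + 2921 = 3409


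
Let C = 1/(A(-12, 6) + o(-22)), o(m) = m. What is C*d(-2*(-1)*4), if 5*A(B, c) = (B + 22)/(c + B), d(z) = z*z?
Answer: -192/67 ≈ -2.8657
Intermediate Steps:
d(z) = z²
A(B, c) = (22 + B)/(5*(B + c)) (A(B, c) = ((B + 22)/(c + B))/5 = ((22 + B)/(B + c))/5 = (22 + B)/(5*(B + c)))
C = -3/67 (C = 1/((22 - 12)/(5*(-12 + 6)) - 22) = 1/((⅕)*10/(-6) - 22) = 1/((⅕)*(-⅙)*10 - 22) = 1/(-⅓ - 22) = 1/(-67/3) = -3/67 ≈ -0.044776)
C*d(-2*(-1)*4) = -3*(-2*(-1)*4)²/67 = -3*(2*4)²/67 = -3/67*8² = -3/67*64 = -192/67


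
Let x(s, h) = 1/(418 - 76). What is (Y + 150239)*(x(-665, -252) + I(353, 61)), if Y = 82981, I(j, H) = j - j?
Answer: 38870/57 ≈ 681.93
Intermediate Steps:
x(s, h) = 1/342
I(j, H) = 0
(Y + 150239)*(x(-665, -252) + I(353, 61)) = (82981 + 150239)*(1/342 + 0) = 233220*(1/342) = 38870/57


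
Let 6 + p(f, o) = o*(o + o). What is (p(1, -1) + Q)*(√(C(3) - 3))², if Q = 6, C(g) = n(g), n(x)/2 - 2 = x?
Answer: 14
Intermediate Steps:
n(x) = 4 + 2*x
p(f, o) = -6 + 2*o² (p(f, o) = -6 + o*(o + o) = -6 + o*(2*o) = -6 + 2*o²)
C(g) = 4 + 2*g
(p(1, -1) + Q)*(√(C(3) - 3))² = ((-6 + 2*(-1)²) + 6)*(√((4 + 2*3) - 3))² = ((-6 + 2*1) + 6)*(√((4 + 6) - 3))² = ((-6 + 2) + 6)*(√(10 - 3))² = (-4 + 6)*(√7)² = 2*7 = 14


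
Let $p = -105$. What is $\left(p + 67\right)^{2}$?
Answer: $1444$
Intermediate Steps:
$\left(p + 67\right)^{2} = \left(-105 + 67\right)^{2} = \left(-38\right)^{2} = 1444$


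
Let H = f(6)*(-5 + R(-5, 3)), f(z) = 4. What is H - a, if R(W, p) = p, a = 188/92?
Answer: -231/23 ≈ -10.043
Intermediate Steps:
a = 47/23 (a = 188*(1/92) = 47/23 ≈ 2.0435)
H = -8 (H = 4*(-5 + 3) = 4*(-2) = -8)
H - a = -8 - 1*47/23 = -8 - 47/23 = -231/23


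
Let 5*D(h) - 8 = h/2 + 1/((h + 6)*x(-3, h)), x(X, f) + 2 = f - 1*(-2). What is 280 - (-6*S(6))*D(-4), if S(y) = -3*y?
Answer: 1531/10 ≈ 153.10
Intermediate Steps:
x(X, f) = f (x(X, f) = -2 + (f - 1*(-2)) = -2 + (f + 2) = -2 + (2 + f) = f)
D(h) = 8/5 + h/10 + 1/(5*h*(6 + h)) (D(h) = 8/5 + (h/2 + 1/((h + 6)*h))/5 = 8/5 + (h*(1/2) + 1/((6 + h)*h))/5 = 8/5 + (h/2 + 1/(h*(6 + h)))/5 = 8/5 + (h/10 + 1/(5*h*(6 + h))) = 8/5 + h/10 + 1/(5*h*(6 + h)))
280 - (-6*S(6))*D(-4) = 280 - (-(-18)*6)*(1/10)*(2 + (-4)**3 + 22*(-4)**2 + 96*(-4))/(-4*(6 - 4)) = 280 - (-6*(-18))*(1/10)*(-1/4)*(2 - 64 + 22*16 - 384)/2 = 280 - 108*(1/10)*(-1/4)*(1/2)*(2 - 64 + 352 - 384) = 280 - 108*(1/10)*(-1/4)*(1/2)*(-94) = 280 - 108*47/40 = 280 - 1*1269/10 = 280 - 1269/10 = 1531/10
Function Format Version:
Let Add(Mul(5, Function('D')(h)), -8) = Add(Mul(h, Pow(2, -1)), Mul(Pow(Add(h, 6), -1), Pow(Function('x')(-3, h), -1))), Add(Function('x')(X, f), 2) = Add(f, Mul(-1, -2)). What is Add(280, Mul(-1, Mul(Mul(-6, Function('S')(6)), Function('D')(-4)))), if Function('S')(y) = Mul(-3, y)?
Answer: Rational(1531, 10) ≈ 153.10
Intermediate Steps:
Function('x')(X, f) = f (Function('x')(X, f) = Add(-2, Add(f, Mul(-1, -2))) = Add(-2, Add(f, 2)) = Add(-2, Add(2, f)) = f)
Function('D')(h) = Add(Rational(8, 5), Mul(Rational(1, 10), h), Mul(Rational(1, 5), Pow(h, -1), Pow(Add(6, h), -1))) (Function('D')(h) = Add(Rational(8, 5), Mul(Rational(1, 5), Add(Mul(h, Pow(2, -1)), Mul(Pow(Add(h, 6), -1), Pow(h, -1))))) = Add(Rational(8, 5), Mul(Rational(1, 5), Add(Mul(h, Rational(1, 2)), Mul(Pow(Add(6, h), -1), Pow(h, -1))))) = Add(Rational(8, 5), Mul(Rational(1, 5), Add(Mul(Rational(1, 2), h), Mul(Pow(h, -1), Pow(Add(6, h), -1))))) = Add(Rational(8, 5), Add(Mul(Rational(1, 10), h), Mul(Rational(1, 5), Pow(h, -1), Pow(Add(6, h), -1)))) = Add(Rational(8, 5), Mul(Rational(1, 10), h), Mul(Rational(1, 5), Pow(h, -1), Pow(Add(6, h), -1))))
Add(280, Mul(-1, Mul(Mul(-6, Function('S')(6)), Function('D')(-4)))) = Add(280, Mul(-1, Mul(Mul(-6, Mul(-3, 6)), Mul(Rational(1, 10), Pow(-4, -1), Pow(Add(6, -4), -1), Add(2, Pow(-4, 3), Mul(22, Pow(-4, 2)), Mul(96, -4)))))) = Add(280, Mul(-1, Mul(Mul(-6, -18), Mul(Rational(1, 10), Rational(-1, 4), Pow(2, -1), Add(2, -64, Mul(22, 16), -384))))) = Add(280, Mul(-1, Mul(108, Mul(Rational(1, 10), Rational(-1, 4), Rational(1, 2), Add(2, -64, 352, -384))))) = Add(280, Mul(-1, Mul(108, Mul(Rational(1, 10), Rational(-1, 4), Rational(1, 2), -94)))) = Add(280, Mul(-1, Mul(108, Rational(47, 40)))) = Add(280, Mul(-1, Rational(1269, 10))) = Add(280, Rational(-1269, 10)) = Rational(1531, 10)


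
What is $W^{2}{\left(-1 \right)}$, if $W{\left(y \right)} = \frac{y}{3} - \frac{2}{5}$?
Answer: $\frac{121}{225} \approx 0.53778$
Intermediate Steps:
$W{\left(y \right)} = - \frac{2}{5} + \frac{y}{3}$ ($W{\left(y \right)} = y \frac{1}{3} - \frac{2}{5} = \frac{y}{3} - \frac{2}{5} = - \frac{2}{5} + \frac{y}{3}$)
$W^{2}{\left(-1 \right)} = \left(- \frac{2}{5} + \frac{1}{3} \left(-1\right)\right)^{2} = \left(- \frac{2}{5} - \frac{1}{3}\right)^{2} = \left(- \frac{11}{15}\right)^{2} = \frac{121}{225}$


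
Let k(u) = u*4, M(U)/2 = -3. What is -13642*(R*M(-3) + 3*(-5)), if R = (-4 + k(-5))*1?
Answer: -1759818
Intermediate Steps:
M(U) = -6 (M(U) = 2*(-3) = -6)
k(u) = 4*u
R = -24 (R = (-4 + 4*(-5))*1 = (-4 - 20)*1 = -24*1 = -24)
-13642*(R*M(-3) + 3*(-5)) = -13642*(-24*(-6) + 3*(-5)) = -13642*(144 - 15) = -13642*129 = -1759818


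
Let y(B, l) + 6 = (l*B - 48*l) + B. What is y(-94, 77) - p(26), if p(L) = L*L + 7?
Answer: -11717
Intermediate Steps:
p(L) = 7 + L² (p(L) = L² + 7 = 7 + L²)
y(B, l) = -6 + B - 48*l + B*l (y(B, l) = -6 + ((l*B - 48*l) + B) = -6 + ((B*l - 48*l) + B) = -6 + ((-48*l + B*l) + B) = -6 + (B - 48*l + B*l) = -6 + B - 48*l + B*l)
y(-94, 77) - p(26) = (-6 - 94 - 48*77 - 94*77) - (7 + 26²) = (-6 - 94 - 3696 - 7238) - (7 + 676) = -11034 - 1*683 = -11034 - 683 = -11717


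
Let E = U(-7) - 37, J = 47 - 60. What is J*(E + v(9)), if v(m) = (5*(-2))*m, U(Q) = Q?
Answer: 1742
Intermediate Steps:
J = -13
v(m) = -10*m
E = -44 (E = -7 - 37 = -44)
J*(E + v(9)) = -13*(-44 - 10*9) = -13*(-44 - 90) = -13*(-134) = 1742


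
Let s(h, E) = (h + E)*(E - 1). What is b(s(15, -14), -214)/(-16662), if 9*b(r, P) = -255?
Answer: 85/49986 ≈ 0.0017005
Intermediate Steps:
s(h, E) = (-1 + E)*(E + h) (s(h, E) = (E + h)*(-1 + E) = (-1 + E)*(E + h))
b(r, P) = -85/3 (b(r, P) = (⅑)*(-255) = -85/3)
b(s(15, -14), -214)/(-16662) = -85/3/(-16662) = -85/3*(-1/16662) = 85/49986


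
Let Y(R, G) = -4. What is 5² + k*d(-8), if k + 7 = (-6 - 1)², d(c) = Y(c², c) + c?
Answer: -479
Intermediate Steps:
d(c) = -4 + c
k = 42 (k = -7 + (-6 - 1)² = -7 + (-7)² = -7 + 49 = 42)
5² + k*d(-8) = 5² + 42*(-4 - 8) = 25 + 42*(-12) = 25 - 504 = -479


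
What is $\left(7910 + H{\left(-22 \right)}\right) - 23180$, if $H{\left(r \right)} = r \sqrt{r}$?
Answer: $-15270 - 22 i \sqrt{22} \approx -15270.0 - 103.19 i$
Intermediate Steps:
$H{\left(r \right)} = r^{\frac{3}{2}}$
$\left(7910 + H{\left(-22 \right)}\right) - 23180 = \left(7910 + \left(-22\right)^{\frac{3}{2}}\right) - 23180 = \left(7910 - 22 i \sqrt{22}\right) - 23180 = -15270 - 22 i \sqrt{22}$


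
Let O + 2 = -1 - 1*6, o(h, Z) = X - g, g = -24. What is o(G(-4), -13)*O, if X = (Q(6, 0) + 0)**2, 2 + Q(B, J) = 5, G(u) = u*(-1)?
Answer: -297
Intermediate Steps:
G(u) = -u
Q(B, J) = 3 (Q(B, J) = -2 + 5 = 3)
X = 9 (X = (3 + 0)**2 = 3**2 = 9)
o(h, Z) = 33 (o(h, Z) = 9 - 1*(-24) = 9 + 24 = 33)
O = -9 (O = -2 + (-1 - 1*6) = -2 + (-1 - 6) = -2 - 7 = -9)
o(G(-4), -13)*O = 33*(-9) = -297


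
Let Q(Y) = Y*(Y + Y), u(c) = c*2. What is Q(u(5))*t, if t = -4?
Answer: -800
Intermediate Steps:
u(c) = 2*c
Q(Y) = 2*Y² (Q(Y) = Y*(2*Y) = 2*Y²)
Q(u(5))*t = (2*(2*5)²)*(-4) = (2*10²)*(-4) = (2*100)*(-4) = 200*(-4) = -800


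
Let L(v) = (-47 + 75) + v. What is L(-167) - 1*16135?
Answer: -16274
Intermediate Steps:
L(v) = 28 + v
L(-167) - 1*16135 = (28 - 167) - 1*16135 = -139 - 16135 = -16274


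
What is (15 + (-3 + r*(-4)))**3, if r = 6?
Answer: -1728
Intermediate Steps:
(15 + (-3 + r*(-4)))**3 = (15 + (-3 + 6*(-4)))**3 = (15 + (-3 - 24))**3 = (15 - 27)**3 = (-12)**3 = -1728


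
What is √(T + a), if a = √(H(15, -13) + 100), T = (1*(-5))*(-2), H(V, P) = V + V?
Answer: √(10 + √130) ≈ 4.6262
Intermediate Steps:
H(V, P) = 2*V
T = 10 (T = -5*(-2) = 10)
a = √130 (a = √(2*15 + 100) = √(30 + 100) = √130 ≈ 11.402)
√(T + a) = √(10 + √130)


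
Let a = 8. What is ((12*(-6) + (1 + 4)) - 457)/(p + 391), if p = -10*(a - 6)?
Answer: -524/371 ≈ -1.4124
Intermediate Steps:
p = -20 (p = -10*(8 - 6) = -10*2 = -20)
((12*(-6) + (1 + 4)) - 457)/(p + 391) = ((12*(-6) + (1 + 4)) - 457)/(-20 + 391) = ((-72 + 5) - 457)/371 = (-67 - 457)*(1/371) = -524*1/371 = -524/371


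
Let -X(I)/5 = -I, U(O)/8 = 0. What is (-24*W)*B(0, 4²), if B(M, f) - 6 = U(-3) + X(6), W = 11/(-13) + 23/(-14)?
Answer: 195696/91 ≈ 2150.5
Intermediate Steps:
U(O) = 0 (U(O) = 8*0 = 0)
W = -453/182 (W = 11*(-1/13) + 23*(-1/14) = -11/13 - 23/14 = -453/182 ≈ -2.4890)
X(I) = 5*I (X(I) = -(-5)*I = 5*I)
B(M, f) = 36 (B(M, f) = 6 + (0 + 5*6) = 6 + (0 + 30) = 6 + 30 = 36)
(-24*W)*B(0, 4²) = -24*(-453/182)*36 = (5436/91)*36 = 195696/91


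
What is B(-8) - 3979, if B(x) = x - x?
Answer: -3979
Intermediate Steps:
B(x) = 0
B(-8) - 3979 = 0 - 3979 = -3979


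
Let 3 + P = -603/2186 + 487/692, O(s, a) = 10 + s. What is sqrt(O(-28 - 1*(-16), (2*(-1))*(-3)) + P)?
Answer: I*sqrt(653893776303)/378178 ≈ 2.1382*I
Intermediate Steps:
P = -1945415/756356 (P = -3 + (-603/2186 + 487/692) = -3 + 323653/756356 = -1945415/756356 ≈ -2.5721)
sqrt(O(-28 - 1*(-16), (2*(-1))*(-3)) + P) = sqrt((10 + (-28 - 1*(-16))) - 1945415/756356) = sqrt((10 + (-28 + 16)) - 1945415/756356) = sqrt((10 - 12) - 1945415/756356) = sqrt(-2 - 1945415/756356) = sqrt(-3458127/756356) = I*sqrt(653893776303)/378178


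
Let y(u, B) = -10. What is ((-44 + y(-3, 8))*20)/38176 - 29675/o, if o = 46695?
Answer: -29582585/44565708 ≈ -0.66380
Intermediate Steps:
((-44 + y(-3, 8))*20)/38176 - 29675/o = ((-44 - 10)*20)/38176 - 29675/46695 = -54*20*(1/38176) - 29675*1/46695 = -1080*1/38176 - 5935/9339 = -135/4772 - 5935/9339 = -29582585/44565708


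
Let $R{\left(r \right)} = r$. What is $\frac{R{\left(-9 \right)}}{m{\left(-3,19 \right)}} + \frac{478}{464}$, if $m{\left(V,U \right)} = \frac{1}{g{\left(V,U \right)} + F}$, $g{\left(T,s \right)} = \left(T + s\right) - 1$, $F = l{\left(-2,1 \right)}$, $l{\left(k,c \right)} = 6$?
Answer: $- \frac{43609}{232} \approx -187.97$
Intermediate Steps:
$F = 6$
$g{\left(T,s \right)} = -1 + T + s$
$m{\left(V,U \right)} = \frac{1}{5 + U + V}$ ($m{\left(V,U \right)} = \frac{1}{\left(-1 + V + U\right) + 6} = \frac{1}{\left(-1 + U + V\right) + 6} = \frac{1}{5 + U + V}$)
$\frac{R{\left(-9 \right)}}{m{\left(-3,19 \right)}} + \frac{478}{464} = - \frac{9}{\frac{1}{5 + 19 - 3}} + \frac{478}{464} = - \frac{9}{\frac{1}{21}} + 478 \cdot \frac{1}{464} = - 9 \frac{1}{\frac{1}{21}} + \frac{239}{232} = \left(-9\right) 21 + \frac{239}{232} = -189 + \frac{239}{232} = - \frac{43609}{232}$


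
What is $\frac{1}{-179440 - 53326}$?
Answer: $- \frac{1}{232766} \approx -4.2962 \cdot 10^{-6}$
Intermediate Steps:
$\frac{1}{-179440 - 53326} = \frac{1}{-232766} = - \frac{1}{232766}$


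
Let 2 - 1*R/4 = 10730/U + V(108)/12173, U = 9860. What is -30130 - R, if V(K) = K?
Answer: -6235879712/206941 ≈ -30134.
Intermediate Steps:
R = 747382/206941 (R = 8 - 4*(10730/9860 + 108/12173) = 8 - 4*(10730*(1/9860) + 108*(1/12173)) = 8 - 4*(37/34 + 108/12173) = 8 - 4*454073/413882 = 8 - 908146/206941 = 747382/206941 ≈ 3.6116)
-30130 - R = -30130 - 1*747382/206941 = -30130 - 747382/206941 = -6235879712/206941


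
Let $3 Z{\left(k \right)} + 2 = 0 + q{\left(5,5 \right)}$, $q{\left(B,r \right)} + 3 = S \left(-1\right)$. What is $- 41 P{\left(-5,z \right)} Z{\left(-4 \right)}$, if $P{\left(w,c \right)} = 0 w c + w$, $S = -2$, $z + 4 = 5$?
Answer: $-205$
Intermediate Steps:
$z = 1$ ($z = -4 + 5 = 1$)
$P{\left(w,c \right)} = w$ ($P{\left(w,c \right)} = 0 c + w = 0 + w = w$)
$q{\left(B,r \right)} = -1$ ($q{\left(B,r \right)} = -3 - -2 = -3 + 2 = -1$)
$Z{\left(k \right)} = -1$ ($Z{\left(k \right)} = - \frac{2}{3} + \frac{0 - 1}{3} = - \frac{2}{3} + \frac{1}{3} \left(-1\right) = - \frac{2}{3} - \frac{1}{3} = -1$)
$- 41 P{\left(-5,z \right)} Z{\left(-4 \right)} = \left(-41\right) \left(-5\right) \left(-1\right) = 205 \left(-1\right) = -205$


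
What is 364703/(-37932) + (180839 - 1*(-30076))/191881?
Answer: -61979148563/7278430092 ≈ -8.5155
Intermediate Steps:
364703/(-37932) + (180839 - 1*(-30076))/191881 = 364703*(-1/37932) + (180839 + 30076)*(1/191881) = -364703/37932 + 210915*(1/191881) = -364703/37932 + 210915/191881 = -61979148563/7278430092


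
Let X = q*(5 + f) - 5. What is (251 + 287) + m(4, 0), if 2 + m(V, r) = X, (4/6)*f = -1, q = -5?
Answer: 1027/2 ≈ 513.50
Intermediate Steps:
f = -3/2 (f = (3/2)*(-1) = -3/2 ≈ -1.5000)
X = -45/2 (X = -5*(5 - 3/2) - 5 = -5*7/2 - 5 = -35/2 - 5 = -45/2 ≈ -22.500)
m(V, r) = -49/2 (m(V, r) = -2 - 45/2 = -49/2)
(251 + 287) + m(4, 0) = (251 + 287) - 49/2 = 538 - 49/2 = 1027/2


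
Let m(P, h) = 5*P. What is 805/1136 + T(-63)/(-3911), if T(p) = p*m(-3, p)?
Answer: 2074835/4442896 ≈ 0.46700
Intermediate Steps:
T(p) = -15*p (T(p) = p*(5*(-3)) = p*(-15) = -15*p)
805/1136 + T(-63)/(-3911) = 805/1136 - 15*(-63)/(-3911) = 805*(1/1136) + 945*(-1/3911) = 805/1136 - 945/3911 = 2074835/4442896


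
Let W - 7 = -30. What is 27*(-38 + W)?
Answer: -1647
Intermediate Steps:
W = -23 (W = 7 - 30 = -23)
27*(-38 + W) = 27*(-38 - 23) = 27*(-61) = -1647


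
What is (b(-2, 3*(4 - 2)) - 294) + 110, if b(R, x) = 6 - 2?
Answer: -180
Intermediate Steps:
b(R, x) = 4
(b(-2, 3*(4 - 2)) - 294) + 110 = (4 - 294) + 110 = -290 + 110 = -180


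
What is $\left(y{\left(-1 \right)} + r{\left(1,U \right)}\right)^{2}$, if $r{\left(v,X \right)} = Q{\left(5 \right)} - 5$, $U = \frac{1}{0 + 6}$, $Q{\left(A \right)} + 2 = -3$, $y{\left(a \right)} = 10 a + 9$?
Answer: $121$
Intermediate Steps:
$y{\left(a \right)} = 9 + 10 a$
$Q{\left(A \right)} = -5$ ($Q{\left(A \right)} = -2 - 3 = -5$)
$U = \frac{1}{6} \approx 0.16667$
$r{\left(v,X \right)} = -10$ ($r{\left(v,X \right)} = -5 - 5 = -10$)
$\left(y{\left(-1 \right)} + r{\left(1,U \right)}\right)^{2} = \left(\left(9 + 10 \left(-1\right)\right) - 10\right)^{2} = \left(\left(9 - 10\right) - 10\right)^{2} = \left(-1 - 10\right)^{2} = \left(-11\right)^{2} = 121$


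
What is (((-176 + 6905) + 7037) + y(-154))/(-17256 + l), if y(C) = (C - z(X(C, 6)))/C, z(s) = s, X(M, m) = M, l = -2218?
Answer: -6883/9737 ≈ -0.70689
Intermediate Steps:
y(C) = 0 (y(C) = (C - C)/C = 0/C = 0)
(((-176 + 6905) + 7037) + y(-154))/(-17256 + l) = (((-176 + 6905) + 7037) + 0)/(-17256 - 2218) = ((6729 + 7037) + 0)/(-19474) = (13766 + 0)*(-1/19474) = 13766*(-1/19474) = -6883/9737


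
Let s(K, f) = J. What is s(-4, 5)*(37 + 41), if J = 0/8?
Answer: 0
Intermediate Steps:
J = 0 (J = 0*(⅛) = 0)
s(K, f) = 0
s(-4, 5)*(37 + 41) = 0*(37 + 41) = 0*78 = 0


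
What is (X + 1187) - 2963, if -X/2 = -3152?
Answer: 4528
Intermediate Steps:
X = 6304 (X = -2*(-3152) = 6304)
(X + 1187) - 2963 = (6304 + 1187) - 2963 = 7491 - 2963 = 4528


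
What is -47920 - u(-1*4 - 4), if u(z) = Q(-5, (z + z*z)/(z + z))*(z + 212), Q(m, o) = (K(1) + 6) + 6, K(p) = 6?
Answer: -51592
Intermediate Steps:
Q(m, o) = 18 (Q(m, o) = (6 + 6) + 6 = 12 + 6 = 18)
u(z) = 3816 + 18*z (u(z) = 18*(z + 212) = 18*(212 + z) = 3816 + 18*z)
-47920 - u(-1*4 - 4) = -47920 - (3816 + 18*(-1*4 - 4)) = -47920 - (3816 + 18*(-4 - 4)) = -47920 - (3816 + 18*(-8)) = -47920 - (3816 - 144) = -47920 - 1*3672 = -47920 - 3672 = -51592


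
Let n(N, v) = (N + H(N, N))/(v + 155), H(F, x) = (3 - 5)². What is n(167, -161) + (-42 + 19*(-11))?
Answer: -559/2 ≈ -279.50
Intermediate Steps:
H(F, x) = 4 (H(F, x) = (-2)² = 4)
n(N, v) = (4 + N)/(155 + v) (n(N, v) = (N + 4)/(v + 155) = (4 + N)/(155 + v))
n(167, -161) + (-42 + 19*(-11)) = (4 + 167)/(155 - 161) + (-42 + 19*(-11)) = 171/(-6) + (-42 - 209) = -⅙*171 - 251 = -57/2 - 251 = -559/2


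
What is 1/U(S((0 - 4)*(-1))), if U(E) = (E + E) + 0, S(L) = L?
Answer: 1/8 ≈ 0.12500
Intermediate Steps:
U(E) = 2*E (U(E) = 2*E + 0 = 2*E)
1/U(S((0 - 4)*(-1))) = 1/(2*((0 - 4)*(-1))) = 1/(2*(-4*(-1))) = 1/(2*4) = 1/8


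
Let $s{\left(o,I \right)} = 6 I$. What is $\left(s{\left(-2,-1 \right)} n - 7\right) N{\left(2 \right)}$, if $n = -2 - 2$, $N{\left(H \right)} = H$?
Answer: $34$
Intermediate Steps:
$n = -4$ ($n = -2 - 2 = -4$)
$\left(s{\left(-2,-1 \right)} n - 7\right) N{\left(2 \right)} = \left(6 \left(-1\right) \left(-4\right) - 7\right) 2 = \left(\left(-6\right) \left(-4\right) - 7\right) 2 = \left(24 - 7\right) 2 = 17 \cdot 2 = 34$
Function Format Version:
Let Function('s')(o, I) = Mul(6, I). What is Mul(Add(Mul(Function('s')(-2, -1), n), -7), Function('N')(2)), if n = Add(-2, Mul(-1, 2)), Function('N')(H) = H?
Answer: 34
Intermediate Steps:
n = -4 (n = Add(-2, -2) = -4)
Mul(Add(Mul(Function('s')(-2, -1), n), -7), Function('N')(2)) = Mul(Add(Mul(Mul(6, -1), -4), -7), 2) = Mul(Add(Mul(-6, -4), -7), 2) = Mul(Add(24, -7), 2) = Mul(17, 2) = 34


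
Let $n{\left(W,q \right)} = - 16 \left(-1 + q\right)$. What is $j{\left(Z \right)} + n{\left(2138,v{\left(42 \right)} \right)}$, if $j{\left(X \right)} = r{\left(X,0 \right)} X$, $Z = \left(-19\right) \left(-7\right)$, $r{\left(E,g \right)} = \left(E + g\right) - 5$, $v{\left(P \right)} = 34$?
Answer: $16496$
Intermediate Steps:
$r{\left(E,g \right)} = -5 + E + g$
$n{\left(W,q \right)} = 16 - 16 q$
$Z = 133$
$j{\left(X \right)} = X \left(-5 + X\right)$ ($j{\left(X \right)} = \left(-5 + X + 0\right) X = \left(-5 + X\right) X = X \left(-5 + X\right)$)
$j{\left(Z \right)} + n{\left(2138,v{\left(42 \right)} \right)} = 133 \left(-5 + 133\right) + \left(16 - 544\right) = 133 \cdot 128 + \left(16 - 544\right) = 17024 - 528 = 16496$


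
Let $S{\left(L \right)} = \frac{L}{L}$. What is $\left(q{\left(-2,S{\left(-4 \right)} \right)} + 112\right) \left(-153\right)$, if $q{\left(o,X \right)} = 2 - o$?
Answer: $-17748$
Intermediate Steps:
$S{\left(L \right)} = 1$
$\left(q{\left(-2,S{\left(-4 \right)} \right)} + 112\right) \left(-153\right) = \left(\left(2 - -2\right) + 112\right) \left(-153\right) = \left(\left(2 + 2\right) + 112\right) \left(-153\right) = \left(4 + 112\right) \left(-153\right) = 116 \left(-153\right) = -17748$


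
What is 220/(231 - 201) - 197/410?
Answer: 8429/1230 ≈ 6.8528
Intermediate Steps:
220/(231 - 201) - 197/410 = 220/30 - 197*1/410 = 220*(1/30) - 197/410 = 22/3 - 197/410 = 8429/1230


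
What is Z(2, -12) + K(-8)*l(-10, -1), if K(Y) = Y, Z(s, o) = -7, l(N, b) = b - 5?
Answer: 41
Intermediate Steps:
l(N, b) = -5 + b
Z(2, -12) + K(-8)*l(-10, -1) = -7 - 8*(-5 - 1) = -7 - 8*(-6) = -7 + 48 = 41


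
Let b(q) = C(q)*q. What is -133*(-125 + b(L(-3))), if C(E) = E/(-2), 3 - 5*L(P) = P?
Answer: 418019/25 ≈ 16721.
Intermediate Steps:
L(P) = ⅗ - P/5
C(E) = -E/2 (C(E) = E*(-½) = -E/2)
b(q) = -q²/2 (b(q) = (-q/2)*q = -q²/2)
-133*(-125 + b(L(-3))) = -133*(-125 - (⅗ - ⅕*(-3))²/2) = -133*(-125 - (⅗ + ⅗)²/2) = -133*(-125 - (6/5)²/2) = -133*(-125 - ½*36/25) = -133*(-125 - 18/25) = -133*(-3143/25) = 418019/25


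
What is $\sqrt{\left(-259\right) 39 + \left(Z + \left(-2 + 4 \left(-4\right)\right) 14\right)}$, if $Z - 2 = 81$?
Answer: $i \sqrt{10270} \approx 101.34 i$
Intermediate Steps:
$Z = 83$ ($Z = 2 + 81 = 83$)
$\sqrt{\left(-259\right) 39 + \left(Z + \left(-2 + 4 \left(-4\right)\right) 14\right)} = \sqrt{\left(-259\right) 39 + \left(83 + \left(-2 + 4 \left(-4\right)\right) 14\right)} = \sqrt{-10101 + \left(83 + \left(-2 - 16\right) 14\right)} = \sqrt{-10101 + \left(83 - 252\right)} = \sqrt{-10101 - 169} = \sqrt{-10270} = i \sqrt{10270}$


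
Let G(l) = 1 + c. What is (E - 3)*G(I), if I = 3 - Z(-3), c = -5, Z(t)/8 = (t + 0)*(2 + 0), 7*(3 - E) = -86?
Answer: -344/7 ≈ -49.143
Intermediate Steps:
E = 107/7 (E = 3 - ⅐*(-86) = 3 + 86/7 = 107/7 ≈ 15.286)
Z(t) = 16*t (Z(t) = 8*((t + 0)*(2 + 0)) = 8*(t*2) = 8*(2*t) = 16*t)
I = 51 (I = 3 - 16*(-3) = 3 - 1*(-48) = 3 + 48 = 51)
G(l) = -4 (G(l) = 1 - 5 = -4)
(E - 3)*G(I) = (107/7 - 3)*(-4) = (86/7)*(-4) = -344/7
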